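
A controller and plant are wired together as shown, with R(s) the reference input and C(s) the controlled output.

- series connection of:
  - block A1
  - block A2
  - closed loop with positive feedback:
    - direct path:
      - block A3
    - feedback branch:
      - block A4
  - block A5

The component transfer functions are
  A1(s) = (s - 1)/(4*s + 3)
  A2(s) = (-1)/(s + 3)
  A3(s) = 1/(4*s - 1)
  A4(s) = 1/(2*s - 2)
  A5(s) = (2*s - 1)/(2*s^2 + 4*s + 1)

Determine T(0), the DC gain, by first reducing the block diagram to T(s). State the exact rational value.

Reducing step by step:

Step 1 - feedback reduction of A3, A4: (2*s - 2)/(8*s^2 - 10*s + 1)
Step 2 - reduce the series chain A1, A2, [A3/(1-A3*A4)], A5: (-4*s^3 + 10*s^2 - 8*s + 2)/(64*s^6 + 288*s^5 + 204*s^4 - 366*s^3 - 356*s^2 - 39*s + 9)
Evaluating the step-2 result (the overall T(s)) at s = 0 gives T(0) = 2/9.

Answer: 2/9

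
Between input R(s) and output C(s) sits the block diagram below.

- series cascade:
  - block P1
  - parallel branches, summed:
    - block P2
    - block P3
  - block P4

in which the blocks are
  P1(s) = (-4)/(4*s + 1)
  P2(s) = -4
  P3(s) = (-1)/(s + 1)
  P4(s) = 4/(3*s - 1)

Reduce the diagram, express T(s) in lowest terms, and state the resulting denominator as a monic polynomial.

(1) parallel reduction of P2, P3 -> (-4*s - 5)/(s + 1)
(2) multiply P1, (P2+P3), P4 (series) -> (64*s + 80)/(12*s^3 + 11*s^2 - 2*s - 1)
The result of step 2 is T(s) in lowest terms. Its denominator has leading coefficient 12; dividing the denominator through by 12 makes it monic.

Therefore the answer is s^3 + 11*s^2/12 - s/6 - 1/12.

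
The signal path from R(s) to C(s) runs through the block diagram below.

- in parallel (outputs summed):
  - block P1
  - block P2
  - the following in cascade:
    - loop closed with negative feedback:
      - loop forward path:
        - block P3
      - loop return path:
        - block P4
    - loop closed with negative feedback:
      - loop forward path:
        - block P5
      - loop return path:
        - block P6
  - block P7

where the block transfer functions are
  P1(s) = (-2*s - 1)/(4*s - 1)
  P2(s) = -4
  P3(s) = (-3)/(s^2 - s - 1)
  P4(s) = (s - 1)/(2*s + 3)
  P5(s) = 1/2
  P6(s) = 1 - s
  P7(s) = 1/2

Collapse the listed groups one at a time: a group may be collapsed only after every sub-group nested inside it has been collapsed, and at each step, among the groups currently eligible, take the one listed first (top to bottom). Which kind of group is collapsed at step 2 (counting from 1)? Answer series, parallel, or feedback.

The answer is feedback.

Reasoning:
(1) close the feedback loop around P3, P4
(2) close the feedback loop around P5, P6
(3) reduce the series chain [P3/(1+P3*P4)], [P5/(1+P5*P6)]
(4) combine P1, P2, ([P3/(1+P3*P4)]*[P5/(1+P5*P6)]), P7 in parallel
Step 2 collapses a feedback group.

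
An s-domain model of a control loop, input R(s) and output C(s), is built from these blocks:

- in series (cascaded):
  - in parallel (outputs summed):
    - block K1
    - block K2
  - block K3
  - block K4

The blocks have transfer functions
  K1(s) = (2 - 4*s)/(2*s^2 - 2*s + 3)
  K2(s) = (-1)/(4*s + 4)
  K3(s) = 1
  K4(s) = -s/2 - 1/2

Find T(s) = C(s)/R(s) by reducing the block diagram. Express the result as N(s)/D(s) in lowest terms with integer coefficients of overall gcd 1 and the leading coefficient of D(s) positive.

[1] reduce the parallel group K1, K2 = (-18*s^2 - 6*s + 5)/(8*s^3 + 4*s + 12)
[2] multiply (K1+K2), K3, K4 (series), which is the overall transfer function T(s) = C(s)/R(s) in lowest terms

Final answer: (18*s^2 + 6*s - 5)/(16*s^2 - 16*s + 24)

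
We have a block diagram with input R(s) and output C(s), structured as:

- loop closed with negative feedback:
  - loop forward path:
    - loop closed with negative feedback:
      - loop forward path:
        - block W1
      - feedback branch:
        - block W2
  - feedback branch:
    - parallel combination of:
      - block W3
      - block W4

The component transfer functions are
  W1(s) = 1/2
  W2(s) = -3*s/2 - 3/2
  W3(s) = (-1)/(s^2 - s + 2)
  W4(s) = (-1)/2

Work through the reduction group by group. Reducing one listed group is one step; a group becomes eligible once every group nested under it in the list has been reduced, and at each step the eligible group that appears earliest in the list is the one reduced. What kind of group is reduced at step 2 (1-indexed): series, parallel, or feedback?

Answer: parallel

Working:
[1] feedback reduction of W1, W2
[2] sum the parallel branches W3, W4
[3] collapse the loop ([W1/(1+W1*W2)] forward, (W3+W4) return)
At step 2 the group reduced is parallel.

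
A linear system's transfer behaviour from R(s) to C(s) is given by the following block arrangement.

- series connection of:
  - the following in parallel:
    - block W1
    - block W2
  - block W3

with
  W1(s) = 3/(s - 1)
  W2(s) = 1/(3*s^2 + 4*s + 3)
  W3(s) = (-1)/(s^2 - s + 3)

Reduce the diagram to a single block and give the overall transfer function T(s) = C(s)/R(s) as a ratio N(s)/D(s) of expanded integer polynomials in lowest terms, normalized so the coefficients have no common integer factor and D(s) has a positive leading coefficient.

The answer is (-9*s^2 - 13*s - 8)/(3*s^5 - 2*s^4 + 7*s^3 + s^2 - 9).

Reasoning:
1. add W1, W2 (parallel) = (9*s^2 + 13*s + 8)/(3*s^3 + s^2 - s - 3)
2. cascade (W1+W2), W3 - this is the overall T(s), already in the required normalized form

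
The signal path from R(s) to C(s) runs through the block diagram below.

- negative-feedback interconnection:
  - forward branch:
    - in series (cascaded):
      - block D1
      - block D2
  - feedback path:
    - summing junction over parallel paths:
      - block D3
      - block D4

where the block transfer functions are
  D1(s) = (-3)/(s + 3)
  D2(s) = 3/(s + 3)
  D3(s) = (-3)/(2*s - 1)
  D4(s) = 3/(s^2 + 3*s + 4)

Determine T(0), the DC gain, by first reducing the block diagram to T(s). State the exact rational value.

First reduce the diagram to T(s).

Step 1: combine D1, D2 in series gives (-9)/(s^2 + 6*s + 9)
Step 2: reduce the parallel group D3, D4 gives (-3*s^2 - 3*s - 15)/(2*s^3 + 5*s^2 + 5*s - 4)
Step 3: collapse the loop ((D1*D2) forward, (D3+D4) return) gives (-18*s^3 - 45*s^2 - 45*s + 36)/(2*s^5 + 17*s^4 + 53*s^3 + 98*s^2 + 48*s + 99)
Step 3 gives the overall T(s). Then T(0) = 36/99 = 4/11.

Answer: 4/11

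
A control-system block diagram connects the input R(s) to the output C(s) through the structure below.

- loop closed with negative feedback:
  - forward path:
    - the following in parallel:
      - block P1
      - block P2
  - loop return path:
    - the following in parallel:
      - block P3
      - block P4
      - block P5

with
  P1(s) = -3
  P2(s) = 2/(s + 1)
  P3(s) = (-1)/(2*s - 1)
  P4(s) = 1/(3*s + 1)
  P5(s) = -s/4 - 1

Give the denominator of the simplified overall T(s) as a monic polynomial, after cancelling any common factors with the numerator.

(1) combine P1, P2 in parallel: (-3*s - 1)/(s + 1)
(2) add P3, P4, P5 (parallel): (-6*s^3 - 23*s^2 + s - 4)/(24*s^2 - 4*s - 4)
(3) collapse the loop ((P1+P2) forward, (P3+P4+P5) return): (-24*s^2 + 4*s + 4)/(6*s^3 + 31*s^2 + 3*s)
Step 3 gives the fully reduced T(s), with no common factor left to cancel. The denominator's leading coefficient is 6, so divide each of its coefficients by 6 to get the monic form.

Answer: s^3 + 31*s^2/6 + s/2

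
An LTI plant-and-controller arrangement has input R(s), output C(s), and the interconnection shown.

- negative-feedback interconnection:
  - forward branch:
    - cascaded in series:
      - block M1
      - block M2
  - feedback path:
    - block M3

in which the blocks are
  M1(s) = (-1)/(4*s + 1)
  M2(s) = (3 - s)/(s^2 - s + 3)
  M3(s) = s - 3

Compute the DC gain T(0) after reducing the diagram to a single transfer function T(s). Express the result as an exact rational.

Step 1: series reduction of M1, M2 gives (s - 3)/(4*s^3 - 3*s^2 + 11*s + 3)
Step 2: feedback reduction of (M1*M2), M3 gives (s - 3)/(4*s^3 - 2*s^2 + 5*s + 12)
Evaluating the step-2 result (the overall T(s)) at s = 0 gives T(0) = -3/12 = -1/4.

Hence the answer: -1/4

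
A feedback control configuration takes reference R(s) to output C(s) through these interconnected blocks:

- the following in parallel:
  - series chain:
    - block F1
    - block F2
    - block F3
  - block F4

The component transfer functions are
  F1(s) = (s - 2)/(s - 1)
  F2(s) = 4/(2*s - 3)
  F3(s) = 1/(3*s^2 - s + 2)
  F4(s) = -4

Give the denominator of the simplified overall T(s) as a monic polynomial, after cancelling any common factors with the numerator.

Answer: s^4 - 17*s^3/6 + 3*s^2 - 13*s/6 + 1

Working:
Step 1: cascade F1, F2, F3 gives (4*s - 8)/(6*s^4 - 17*s^3 + 18*s^2 - 13*s + 6)
Step 2: combine (F1*F2*F3), F4 in parallel gives (-24*s^4 + 68*s^3 - 72*s^2 + 56*s - 32)/(6*s^4 - 17*s^3 + 18*s^2 - 13*s + 6)
Step 2 gives the fully reduced T(s), with no common factor left to cancel. The denominator's leading coefficient is 6, so divide each of its coefficients by 6 to get the monic form.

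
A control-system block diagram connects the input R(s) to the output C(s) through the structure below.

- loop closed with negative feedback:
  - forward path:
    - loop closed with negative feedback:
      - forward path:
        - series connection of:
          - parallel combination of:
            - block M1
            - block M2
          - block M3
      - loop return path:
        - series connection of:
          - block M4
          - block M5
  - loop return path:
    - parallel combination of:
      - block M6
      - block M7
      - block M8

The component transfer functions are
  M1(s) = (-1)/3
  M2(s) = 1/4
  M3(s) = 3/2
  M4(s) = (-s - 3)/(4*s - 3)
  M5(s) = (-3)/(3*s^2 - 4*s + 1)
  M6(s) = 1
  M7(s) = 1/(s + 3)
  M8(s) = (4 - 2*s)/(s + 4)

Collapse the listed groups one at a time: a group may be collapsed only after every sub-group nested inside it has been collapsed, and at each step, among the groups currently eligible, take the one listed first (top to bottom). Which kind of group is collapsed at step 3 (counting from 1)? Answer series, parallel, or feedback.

Step 1. sum the parallel branches M1, M2
Step 2. cascade (M1+M2), M3
Step 3. series reduction of M4, M5
Step 4. reduce the feedback loop with forward ((M1+M2)*M3) and return (M4*M5)
Step 5. reduce the parallel group M6, M7, M8
Step 6. collapse the loop ([((M1+M2)*M3)/(1+((M1+M2)*M3)*(M4*M5))] forward, (M6+M7+M8) return)
Step 3: series.

Hence the answer: series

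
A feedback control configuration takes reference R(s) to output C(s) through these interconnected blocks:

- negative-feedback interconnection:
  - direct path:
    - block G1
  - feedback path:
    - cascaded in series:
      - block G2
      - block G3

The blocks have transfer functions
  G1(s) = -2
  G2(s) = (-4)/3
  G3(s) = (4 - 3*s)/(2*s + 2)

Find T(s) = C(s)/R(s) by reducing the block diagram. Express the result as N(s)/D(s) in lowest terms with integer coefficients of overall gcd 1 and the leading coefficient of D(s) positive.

1. cascade G2, G3 gives (6*s - 8)/(3*s + 3)
2. feedback reduction of G1, (G2*G3); the result is T(s) itself (integer coefficients, no common factor, positive leading denominator coefficient)

Therefore the answer is (6*s + 6)/(9*s - 19).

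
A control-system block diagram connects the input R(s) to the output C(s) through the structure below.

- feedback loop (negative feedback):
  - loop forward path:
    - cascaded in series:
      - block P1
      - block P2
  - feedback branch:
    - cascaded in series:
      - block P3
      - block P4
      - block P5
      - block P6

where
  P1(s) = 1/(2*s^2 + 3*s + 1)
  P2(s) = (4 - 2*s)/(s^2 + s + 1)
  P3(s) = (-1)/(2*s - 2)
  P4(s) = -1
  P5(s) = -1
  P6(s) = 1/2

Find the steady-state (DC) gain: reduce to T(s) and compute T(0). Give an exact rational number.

Step 1. combine P1, P2 in series -> (4 - 2*s)/(2*s^4 + 5*s^3 + 6*s^2 + 4*s + 1)
Step 2. series reduction of P3, P4, P5, P6 -> (-1)/(4*s - 4)
Step 3. apply the feedback formula to (P1*P2), (P3*P4*P5*P6) -> (-4*s^2 + 12*s - 8)/(4*s^5 + 6*s^4 + 2*s^3 - 4*s^2 - 5*s - 4)
DC gain: substitute s = 0 into T(s) from step 3: T(0) = -8/(-4) = 2.

Hence the answer: 2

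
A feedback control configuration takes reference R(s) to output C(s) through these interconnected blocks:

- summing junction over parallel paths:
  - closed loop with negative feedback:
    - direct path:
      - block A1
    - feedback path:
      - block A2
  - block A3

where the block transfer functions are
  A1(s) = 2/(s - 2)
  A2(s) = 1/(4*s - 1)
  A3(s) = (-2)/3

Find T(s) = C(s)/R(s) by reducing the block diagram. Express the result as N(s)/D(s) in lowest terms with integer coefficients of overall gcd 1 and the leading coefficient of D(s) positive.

1. feedback reduction of A1, A2 -> (8*s - 2)/(4*s^2 - 9*s + 4)
2. add [A1/(1+A1*A2)], A3 (parallel), which is the overall transfer function T(s) = C(s)/R(s) in lowest terms

Therefore the answer is (-8*s^2 + 42*s - 14)/(12*s^2 - 27*s + 12).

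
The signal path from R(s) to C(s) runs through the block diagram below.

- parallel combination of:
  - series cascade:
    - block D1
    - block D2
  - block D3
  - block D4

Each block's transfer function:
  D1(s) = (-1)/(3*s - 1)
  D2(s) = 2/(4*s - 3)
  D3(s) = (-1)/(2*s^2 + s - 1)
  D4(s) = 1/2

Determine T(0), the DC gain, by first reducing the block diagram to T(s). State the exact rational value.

Step 1: series reduction of D1, D2 -> (-2)/(12*s^2 - 13*s + 3)
Step 2: combine (D1*D2), D3, D4 in parallel -> (24*s^4 - 14*s^3 - 51*s^2 + 38*s - 5)/(48*s^4 - 28*s^3 - 38*s^2 + 32*s - 6)
DC gain: substitute s = 0 into T(s) from step 2: T(0) = -5/(-6) = 5/6.

Answer: 5/6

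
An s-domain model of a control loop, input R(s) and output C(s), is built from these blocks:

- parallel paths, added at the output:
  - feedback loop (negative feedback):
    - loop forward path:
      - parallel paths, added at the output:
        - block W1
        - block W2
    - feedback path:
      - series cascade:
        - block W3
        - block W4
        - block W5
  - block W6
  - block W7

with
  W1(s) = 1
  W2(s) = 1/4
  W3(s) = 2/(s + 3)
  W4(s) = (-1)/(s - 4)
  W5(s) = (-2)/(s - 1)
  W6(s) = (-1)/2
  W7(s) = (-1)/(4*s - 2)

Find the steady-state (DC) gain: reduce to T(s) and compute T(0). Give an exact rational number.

Reducing step by step:

Step 1: add W1, W2 (parallel); result 5/4
Step 2: multiply W3, W4, W5 (series); result 4/(s^3 - 2*s^2 - 11*s + 12)
Step 3: reduce the feedback loop with forward (W1+W2) and return (W3*W4*W5); result (5*s^3 - 10*s^2 - 55*s + 60)/(4*s^3 - 8*s^2 - 44*s + 68)
Step 4: sum the parallel branches [(W1+W2)/(1+(W1+W2)*(W3*W4*W5))], W6, W7; result (6*s^4 - 17*s^3 - 56*s^2 + 107*s - 60)/(8*s^4 - 20*s^3 - 80*s^2 + 180*s - 68)
Step 4 gives the overall T(s). Then T(0) = -60/(-68) = 15/17.

Answer: 15/17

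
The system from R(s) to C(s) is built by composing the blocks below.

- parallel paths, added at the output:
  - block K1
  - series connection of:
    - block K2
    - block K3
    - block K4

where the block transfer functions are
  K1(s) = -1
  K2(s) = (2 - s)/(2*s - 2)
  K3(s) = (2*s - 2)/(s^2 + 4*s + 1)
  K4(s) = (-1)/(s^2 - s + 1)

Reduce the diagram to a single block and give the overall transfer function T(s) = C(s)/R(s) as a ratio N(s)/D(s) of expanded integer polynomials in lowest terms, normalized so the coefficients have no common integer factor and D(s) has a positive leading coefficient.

First reduce the diagram to T(s).

Step 1. cascade K2, K3, K4; result (s - 2)/(s^4 + 3*s^3 - 2*s^2 + 3*s + 1)
Step 2. parallel reduction of K1, (K2*K3*K4), giving the overall T(s)

Answer: (-s^4 - 3*s^3 + 2*s^2 - 2*s - 3)/(s^4 + 3*s^3 - 2*s^2 + 3*s + 1)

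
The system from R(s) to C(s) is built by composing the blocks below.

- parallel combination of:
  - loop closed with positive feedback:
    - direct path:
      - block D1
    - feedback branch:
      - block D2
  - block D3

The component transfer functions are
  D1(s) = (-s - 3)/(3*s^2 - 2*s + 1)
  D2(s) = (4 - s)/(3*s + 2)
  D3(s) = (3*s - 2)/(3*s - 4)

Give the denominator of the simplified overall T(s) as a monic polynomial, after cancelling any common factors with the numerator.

Step 1. feedback reduction of D1, D2 = (-3*s^2 - 11*s - 6)/(9*s^3 - s^2 + 14)
Step 2. add [D1/(1-D1*D2)], D3 (parallel) = (27*s^4 - 30*s^3 - 19*s^2 + 68*s - 4)/(27*s^4 - 39*s^3 + 4*s^2 + 42*s - 56)
That last expression is T(s), already simplified. Scaling its denominator by 1/27 (the reciprocal of the leading coefficient) yields the monic denominator.

Final answer: s^4 - 13*s^3/9 + 4*s^2/27 + 14*s/9 - 56/27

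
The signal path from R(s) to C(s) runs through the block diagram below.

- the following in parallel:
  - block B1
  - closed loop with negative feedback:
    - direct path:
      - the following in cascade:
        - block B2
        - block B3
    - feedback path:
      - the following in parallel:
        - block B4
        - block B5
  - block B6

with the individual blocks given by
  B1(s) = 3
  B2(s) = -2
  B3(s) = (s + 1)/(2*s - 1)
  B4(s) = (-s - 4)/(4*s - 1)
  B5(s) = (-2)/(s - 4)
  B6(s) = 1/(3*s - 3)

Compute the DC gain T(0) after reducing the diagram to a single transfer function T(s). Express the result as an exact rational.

Reducing step by step:

Step 1. cascade B2, B3 = (-2*s - 2)/(2*s - 1)
Step 2. sum the parallel branches B4, B5 = (-s^2 - 8*s + 18)/(4*s^2 - 17*s + 4)
Step 3. feedback reduction of (B2*B3), (B4+B5) = (-8*s^3 + 26*s^2 + 26*s - 8)/(10*s^3 - 20*s^2 + 5*s - 40)
Step 4. sum the parallel branches B1, [(B2*B3)/(1+(B2*B3)*(B4+B5))], B6 = (66*s^4 - 158*s^3 + 205*s^2 - 502*s + 344)/(30*s^4 - 90*s^3 + 75*s^2 - 135*s + 120)
That last expression is T(s); at s = 0 only the constant terms survive, so T(0) = 344/120 = 43/15.

Answer: 43/15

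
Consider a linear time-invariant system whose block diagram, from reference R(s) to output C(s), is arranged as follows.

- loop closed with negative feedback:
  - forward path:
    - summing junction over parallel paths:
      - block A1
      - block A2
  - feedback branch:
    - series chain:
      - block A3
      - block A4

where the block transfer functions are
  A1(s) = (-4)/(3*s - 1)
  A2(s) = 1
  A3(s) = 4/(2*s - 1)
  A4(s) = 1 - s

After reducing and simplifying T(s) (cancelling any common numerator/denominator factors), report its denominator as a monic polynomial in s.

First reduce the diagram to T(s).

1. parallel reduction of A1, A2 -> (3*s - 5)/(3*s - 1)
2. cascade A3, A4 -> (4 - 4*s)/(2*s - 1)
3. close the feedback loop around (A1+A2), (A3*A4) -> (-6*s^2 + 13*s - 5)/(6*s^2 - 27*s + 19)
That last expression is T(s), already simplified. Scaling its denominator by 1/6 (the reciprocal of the leading coefficient) yields the monic denominator.

Answer: s^2 - 9*s/2 + 19/6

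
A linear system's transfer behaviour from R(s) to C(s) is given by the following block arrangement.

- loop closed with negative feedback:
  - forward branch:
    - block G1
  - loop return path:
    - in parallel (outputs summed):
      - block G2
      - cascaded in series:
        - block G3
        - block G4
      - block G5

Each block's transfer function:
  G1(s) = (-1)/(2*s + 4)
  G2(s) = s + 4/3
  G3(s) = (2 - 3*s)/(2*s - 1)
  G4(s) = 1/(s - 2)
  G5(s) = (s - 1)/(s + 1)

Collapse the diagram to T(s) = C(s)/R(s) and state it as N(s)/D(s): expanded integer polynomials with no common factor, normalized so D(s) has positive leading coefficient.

[1] series reduction of G3, G4 gives (2 - 3*s)/(2*s^2 - 5*s + 2)
[2] combine G2, (G3*G4), G5 in parallel gives (6*s^4 + 5*s^3 - 51*s^2 + 12*s + 8)/(6*s^3 - 9*s^2 - 9*s + 6)
[3] apply the feedback formula to G1, (G2+(G3*G4)+G5), which is the overall transfer function T(s) = C(s)/R(s) in lowest terms

Hence the answer: (-6*s^3 + 9*s^2 + 9*s - 6)/(6*s^4 + s^3 - 3*s^2 - 36*s + 16)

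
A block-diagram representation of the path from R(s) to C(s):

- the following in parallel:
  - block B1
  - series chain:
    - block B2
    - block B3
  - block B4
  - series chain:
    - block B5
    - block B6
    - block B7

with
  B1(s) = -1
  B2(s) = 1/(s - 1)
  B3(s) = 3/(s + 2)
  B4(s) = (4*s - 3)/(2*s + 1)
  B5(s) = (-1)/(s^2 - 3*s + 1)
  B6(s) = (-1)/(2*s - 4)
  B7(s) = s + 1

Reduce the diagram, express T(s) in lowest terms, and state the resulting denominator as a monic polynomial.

The answer is s^6 - 7*s^5/2 - 2*s^4 + 15*s^3 - 17*s^2/2 - 4*s + 2.

Reasoning:
1. series reduction of B2, B3: 3/(s^2 + s - 2)
2. cascade B5, B6, B7: (s + 1)/(2*s^3 - 10*s^2 + 14*s - 4)
3. parallel reduction of B1, (B2*B3), B4, (B5*B6*B7): (4*s^6 - 24*s^5 + 46*s^4 + 11*s^3 - 130*s^2 + 157*s - 46)/(4*s^6 - 14*s^5 - 8*s^4 + 60*s^3 - 34*s^2 - 16*s + 8)
That last expression is T(s), already simplified. Scaling its denominator by 1/4 (the reciprocal of the leading coefficient) yields the monic denominator.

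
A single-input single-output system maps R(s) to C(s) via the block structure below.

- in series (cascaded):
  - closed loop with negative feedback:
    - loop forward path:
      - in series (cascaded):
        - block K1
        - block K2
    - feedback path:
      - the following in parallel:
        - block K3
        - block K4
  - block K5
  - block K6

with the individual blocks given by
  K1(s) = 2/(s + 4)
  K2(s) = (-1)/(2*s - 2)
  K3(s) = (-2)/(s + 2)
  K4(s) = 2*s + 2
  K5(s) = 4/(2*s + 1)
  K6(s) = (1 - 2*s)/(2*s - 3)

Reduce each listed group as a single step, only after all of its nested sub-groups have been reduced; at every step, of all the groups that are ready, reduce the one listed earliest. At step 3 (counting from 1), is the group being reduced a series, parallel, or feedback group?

(1) series reduction of K1, K2
(2) add K3, K4 (parallel)
(3) feedback reduction of (K1*K2), (K3+K4)
(4) multiply [(K1*K2)/(1+(K1*K2)*(K3+K4))], K5, K6 (series)
The group at step 3 is a feedback group.

Answer: feedback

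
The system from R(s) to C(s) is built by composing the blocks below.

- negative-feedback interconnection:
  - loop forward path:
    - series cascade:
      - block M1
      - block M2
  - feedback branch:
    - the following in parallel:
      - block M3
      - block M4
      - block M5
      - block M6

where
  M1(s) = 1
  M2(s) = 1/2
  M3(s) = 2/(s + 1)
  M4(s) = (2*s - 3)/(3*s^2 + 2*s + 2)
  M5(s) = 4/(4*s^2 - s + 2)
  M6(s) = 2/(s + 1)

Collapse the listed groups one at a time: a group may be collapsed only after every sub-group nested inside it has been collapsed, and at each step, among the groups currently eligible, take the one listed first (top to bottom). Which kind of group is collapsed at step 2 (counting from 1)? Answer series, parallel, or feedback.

(1) series reduction of M1, M2
(2) parallel reduction of M3, M4, M5, M6
(3) apply the feedback formula to (M1*M2), (M3+M4+M5+M6)
So the answer for step 2 is parallel.

Hence the answer: parallel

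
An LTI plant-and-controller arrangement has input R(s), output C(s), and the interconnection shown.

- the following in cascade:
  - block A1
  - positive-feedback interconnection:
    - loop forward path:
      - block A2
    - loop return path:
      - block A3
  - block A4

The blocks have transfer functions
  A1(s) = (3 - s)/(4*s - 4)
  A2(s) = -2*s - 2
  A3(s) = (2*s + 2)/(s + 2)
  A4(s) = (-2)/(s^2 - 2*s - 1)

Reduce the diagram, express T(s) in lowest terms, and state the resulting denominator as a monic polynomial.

1. collapse the loop (A2 forward, A3 return) gives (-2*s^2 - 6*s - 4)/(4*s^2 + 9*s + 6)
2. reduce the series chain A1, [A2/(1-A2*A3)], A4 gives (-s^3 + 7*s + 6)/(4*s^5 - 3*s^4 - 17*s^3 - 5*s^2 + 15*s + 6)
The result of step 2 is T(s) in lowest terms. Its denominator has leading coefficient 4; dividing the denominator through by 4 makes it monic.

Final answer: s^5 - 3*s^4/4 - 17*s^3/4 - 5*s^2/4 + 15*s/4 + 3/2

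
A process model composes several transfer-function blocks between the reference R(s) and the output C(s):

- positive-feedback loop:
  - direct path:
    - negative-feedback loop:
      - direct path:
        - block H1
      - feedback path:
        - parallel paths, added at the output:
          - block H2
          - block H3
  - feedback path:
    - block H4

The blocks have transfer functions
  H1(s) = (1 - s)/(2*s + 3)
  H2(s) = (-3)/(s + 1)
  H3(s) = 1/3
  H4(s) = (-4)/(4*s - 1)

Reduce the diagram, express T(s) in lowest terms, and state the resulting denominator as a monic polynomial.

[1] add H2, H3 (parallel), giving (s - 8)/(3*s + 3)
[2] apply the feedback formula to H1, (H2+H3), giving (3 - 3*s^2)/(5*s^2 + 24*s + 1)
[3] feedback reduction of [H1/(1+H1*(H2+H3))], H4, giving (-12*s^3 + 3*s^2 + 12*s - 3)/(20*s^3 + 79*s^2 - 20*s + 11)
No further cancellation is possible in the step-3 result, so that is T(s). Its denominator becomes monic after dividing by the leading coefficient 20.

Therefore the answer is s^3 + 79*s^2/20 - s + 11/20.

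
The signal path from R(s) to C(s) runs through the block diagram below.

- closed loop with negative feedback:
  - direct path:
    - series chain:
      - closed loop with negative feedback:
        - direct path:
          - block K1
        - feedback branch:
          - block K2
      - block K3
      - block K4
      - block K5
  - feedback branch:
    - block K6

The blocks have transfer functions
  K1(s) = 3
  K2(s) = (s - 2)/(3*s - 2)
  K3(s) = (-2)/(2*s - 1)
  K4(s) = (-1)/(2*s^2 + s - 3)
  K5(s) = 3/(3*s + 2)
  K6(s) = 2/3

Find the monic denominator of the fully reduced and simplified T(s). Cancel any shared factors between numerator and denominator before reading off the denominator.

Step 1: collapse the loop (K1 forward, K2 return); result (9*s - 6)/(6*s - 8)
Step 2: multiply [K1/(1+K1*K2)], K3, K4, K5 (series); result (27*s - 18)/(36*s^5 - 24*s^4 - 95*s^3 + 69*s^2 + 38*s - 24)
Step 3: collapse the loop (([K1/(1+K1*K2)]*K3*K4*K5) forward, K6 return); result (27*s - 18)/(36*s^5 - 24*s^4 - 95*s^3 + 69*s^2 + 56*s - 36)
That last expression is T(s), already simplified. Scaling its denominator by 1/36 (the reciprocal of the leading coefficient) yields the monic denominator.

Therefore the answer is s^5 - 2*s^4/3 - 95*s^3/36 + 23*s^2/12 + 14*s/9 - 1.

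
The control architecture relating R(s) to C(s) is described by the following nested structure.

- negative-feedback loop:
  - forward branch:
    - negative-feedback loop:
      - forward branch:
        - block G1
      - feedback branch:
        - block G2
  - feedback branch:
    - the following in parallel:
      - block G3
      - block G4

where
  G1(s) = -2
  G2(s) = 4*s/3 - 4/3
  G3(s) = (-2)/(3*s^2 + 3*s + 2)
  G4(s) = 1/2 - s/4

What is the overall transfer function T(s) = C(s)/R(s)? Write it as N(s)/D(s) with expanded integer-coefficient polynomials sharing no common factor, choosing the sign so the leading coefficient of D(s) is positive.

Step 1: reduce the feedback loop with forward G1 and return G2 gives 6/(8*s - 11)
Step 2: reduce the parallel group G3, G4 gives (-3*s^3 + 3*s^2 + 4*s - 4)/(12*s^2 + 12*s + 8)
Step 3: apply the feedback formula to [G1/(1+G1*G2)], (G3+G4): this yields T(s), and no further normalization is needed

Answer: (36*s^2 + 36*s + 24)/(39*s^3 - 9*s^2 - 22*s - 56)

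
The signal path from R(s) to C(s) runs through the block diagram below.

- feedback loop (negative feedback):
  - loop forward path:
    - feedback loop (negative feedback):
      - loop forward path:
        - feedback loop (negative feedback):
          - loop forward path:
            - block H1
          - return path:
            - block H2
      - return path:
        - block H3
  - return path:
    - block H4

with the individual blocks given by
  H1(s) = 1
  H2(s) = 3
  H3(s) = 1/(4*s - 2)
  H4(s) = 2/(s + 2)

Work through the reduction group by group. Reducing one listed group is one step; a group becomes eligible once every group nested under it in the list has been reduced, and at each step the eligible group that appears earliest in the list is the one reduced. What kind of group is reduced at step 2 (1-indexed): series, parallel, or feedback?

Answer: feedback

Working:
(1) reduce the feedback loop with forward H1 and return H2
(2) reduce the feedback loop with forward [H1/(1+H1*H2)] and return H3
(3) apply the feedback formula to [[H1/(1+H1*H2)]/(1+[H1/(1+H1*H2)]*H3)], H4
So the answer for step 2 is feedback.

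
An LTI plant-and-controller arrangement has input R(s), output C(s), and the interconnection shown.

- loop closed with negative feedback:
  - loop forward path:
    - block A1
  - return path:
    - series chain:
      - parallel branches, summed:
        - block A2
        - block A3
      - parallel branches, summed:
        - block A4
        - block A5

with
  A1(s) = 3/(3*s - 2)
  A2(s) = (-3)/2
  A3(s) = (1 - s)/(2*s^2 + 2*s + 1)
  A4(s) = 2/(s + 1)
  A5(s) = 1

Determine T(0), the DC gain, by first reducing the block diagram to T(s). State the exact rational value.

Step 1 - reduce the parallel group A2, A3 gives (-6*s^2 - 8*s - 1)/(4*s^2 + 4*s + 2)
Step 2 - sum the parallel branches A4, A5 gives (s + 3)/(s + 1)
Step 3 - multiply (A2+A3), (A4+A5) (series) gives (-6*s^3 - 26*s^2 - 25*s - 3)/(4*s^3 + 8*s^2 + 6*s + 2)
Step 4 - reduce the feedback loop with forward A1 and return ((A2+A3)*(A4+A5)) gives (12*s^3 + 24*s^2 + 18*s + 6)/(12*s^4 - 2*s^3 - 76*s^2 - 81*s - 13)
DC gain: substitute s = 0 into T(s) from step 4: T(0) = 6/(-13) = -6/13.

Therefore the answer is -6/13.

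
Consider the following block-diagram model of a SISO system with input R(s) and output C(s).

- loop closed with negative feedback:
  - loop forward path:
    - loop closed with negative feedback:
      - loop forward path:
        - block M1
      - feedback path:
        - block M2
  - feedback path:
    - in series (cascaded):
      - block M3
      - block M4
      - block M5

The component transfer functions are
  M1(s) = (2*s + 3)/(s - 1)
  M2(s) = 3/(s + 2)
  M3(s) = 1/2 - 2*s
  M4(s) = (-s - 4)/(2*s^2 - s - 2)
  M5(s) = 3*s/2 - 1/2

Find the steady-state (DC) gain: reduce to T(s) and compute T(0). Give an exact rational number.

The answer is 3/2.

Reasoning:
Step 1 - collapse the loop (M1 forward, M2 return), giving (2*s^2 + 7*s + 6)/(s^2 + 7*s + 7)
Step 2 - reduce the series chain M3, M4, M5, giving (12*s^3 + 41*s^2 - 27*s + 4)/(8*s^2 - 4*s - 8)
Step 3 - feedback reduction of [M1/(1+M1*M2)], (M3*M4*M5), giving (16*s^4 + 48*s^3 + 4*s^2 - 80*s - 48)/(24*s^5 + 174*s^4 + 357*s^3 + 85*s^2 - 218*s - 32)
That last expression is T(s); at s = 0 only the constant terms survive, so T(0) = -48/(-32) = 3/2.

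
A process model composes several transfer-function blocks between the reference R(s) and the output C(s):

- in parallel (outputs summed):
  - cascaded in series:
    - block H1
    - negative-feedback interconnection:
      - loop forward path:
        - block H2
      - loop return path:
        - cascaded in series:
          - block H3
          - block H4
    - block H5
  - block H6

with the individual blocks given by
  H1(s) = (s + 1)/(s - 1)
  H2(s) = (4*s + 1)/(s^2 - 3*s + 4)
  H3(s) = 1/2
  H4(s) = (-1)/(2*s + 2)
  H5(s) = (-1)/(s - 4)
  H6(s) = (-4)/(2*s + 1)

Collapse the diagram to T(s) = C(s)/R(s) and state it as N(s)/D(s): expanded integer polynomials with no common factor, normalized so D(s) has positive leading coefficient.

Step 1. combine H3, H4 in series gives (-1)/(4*s + 4)
Step 2. feedback reduction of H2, (H3*H4) gives (16*s^2 + 20*s + 4)/(4*s^3 - 8*s^2 + 15)
Step 3. reduce the series chain H1, [H2/(1+H2*(H3*H4))], H5 gives (-16*s^3 - 36*s^2 - 24*s - 4)/(4*s^5 - 28*s^4 + 56*s^3 - 17*s^2 - 75*s + 60)
Step 4. parallel reduction of (H1*[H2/(1+H2*(H3*H4))]*H5), H6 - this is the overall T(s), already in the required normalized form

Therefore the answer is (-16*s^5 + 80*s^4 - 312*s^3 - 16*s^2 + 268*s - 244)/(8*s^6 - 52*s^5 + 84*s^4 + 22*s^3 - 167*s^2 + 45*s + 60).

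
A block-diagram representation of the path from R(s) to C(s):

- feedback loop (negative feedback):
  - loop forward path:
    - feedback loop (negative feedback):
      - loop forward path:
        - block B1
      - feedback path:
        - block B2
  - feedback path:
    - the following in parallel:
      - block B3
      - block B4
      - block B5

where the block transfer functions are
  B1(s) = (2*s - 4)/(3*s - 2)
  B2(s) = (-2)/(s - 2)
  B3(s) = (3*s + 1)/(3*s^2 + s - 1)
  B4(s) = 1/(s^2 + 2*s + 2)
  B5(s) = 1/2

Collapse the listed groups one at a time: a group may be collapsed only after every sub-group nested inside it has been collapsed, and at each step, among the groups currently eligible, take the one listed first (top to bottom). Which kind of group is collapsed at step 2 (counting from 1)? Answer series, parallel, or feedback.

Step 1: close the feedback loop around B1, B2
Step 2: reduce the parallel group B3, B4, B5
Step 3: feedback reduction of [B1/(1+B1*B2)], (B3+B4+B5)
Step 2 collapses a parallel group.

Hence the answer: parallel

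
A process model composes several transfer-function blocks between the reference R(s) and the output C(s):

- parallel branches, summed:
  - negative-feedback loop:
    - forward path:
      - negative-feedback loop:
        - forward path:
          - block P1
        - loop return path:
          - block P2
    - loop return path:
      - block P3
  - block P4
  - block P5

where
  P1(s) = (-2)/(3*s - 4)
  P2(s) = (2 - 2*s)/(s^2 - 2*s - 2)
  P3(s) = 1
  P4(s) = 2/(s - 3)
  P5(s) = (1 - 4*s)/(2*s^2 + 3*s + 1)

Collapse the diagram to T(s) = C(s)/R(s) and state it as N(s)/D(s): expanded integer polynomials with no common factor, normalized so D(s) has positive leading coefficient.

(1) reduce the feedback loop with forward P1 and return P2 -> (-2*s^2 + 4*s + 4)/(3*s^3 - 10*s^2 + 6*s + 4)
(2) reduce the feedback loop with forward [P1/(1+P1*P2)] and return P3 -> (-2*s^2 + 4*s + 4)/(3*s^3 - 12*s^2 + 10*s + 8)
(3) reduce the parallel group [[P1/(1+P1*P2)]/(1+[P1/(1+P1*P2)]*P3)], P4, P5: this yields T(s), and no further normalization is needed

Therefore the answer is (-4*s^5 + 71*s^4 - 219*s^3 + 164*s^2 + 98*s - 20)/(6*s^6 - 33*s^5 + 32*s^4 + 73*s^3 - 68*s^2 - 94*s - 24).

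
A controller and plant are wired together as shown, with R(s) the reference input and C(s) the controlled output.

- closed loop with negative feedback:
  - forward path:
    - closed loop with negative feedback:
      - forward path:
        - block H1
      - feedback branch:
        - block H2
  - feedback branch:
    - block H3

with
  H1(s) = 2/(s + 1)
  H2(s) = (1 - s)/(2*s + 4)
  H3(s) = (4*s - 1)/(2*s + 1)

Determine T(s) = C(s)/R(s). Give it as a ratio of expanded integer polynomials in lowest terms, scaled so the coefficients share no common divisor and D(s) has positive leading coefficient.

First reduce the diagram to T(s).

Step 1. collapse the loop (H1 forward, H2 return) -> (2*s + 4)/(s^2 + 2*s + 3)
Step 2. collapse the loop ([H1/(1+H1*H2)] forward, H3 return), which is the overall transfer function T(s) = C(s)/R(s) in lowest terms

Answer: (4*s^2 + 10*s + 4)/(2*s^3 + 13*s^2 + 22*s - 1)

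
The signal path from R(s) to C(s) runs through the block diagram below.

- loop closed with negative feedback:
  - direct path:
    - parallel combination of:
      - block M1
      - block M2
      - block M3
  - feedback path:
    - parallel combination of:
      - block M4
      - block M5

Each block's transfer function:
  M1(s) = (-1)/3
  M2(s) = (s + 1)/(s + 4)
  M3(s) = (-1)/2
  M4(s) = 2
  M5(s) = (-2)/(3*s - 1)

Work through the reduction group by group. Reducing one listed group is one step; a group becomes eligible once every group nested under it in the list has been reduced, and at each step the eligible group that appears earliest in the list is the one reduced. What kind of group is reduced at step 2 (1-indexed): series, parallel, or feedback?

Reducing step by step:

Step 1: add M1, M2, M3 (parallel)
Step 2: add M4, M5 (parallel)
Step 3: reduce the feedback loop with forward (M1+M2+M3) and return (M4+M5)
At step 2 the group reduced is parallel.

Answer: parallel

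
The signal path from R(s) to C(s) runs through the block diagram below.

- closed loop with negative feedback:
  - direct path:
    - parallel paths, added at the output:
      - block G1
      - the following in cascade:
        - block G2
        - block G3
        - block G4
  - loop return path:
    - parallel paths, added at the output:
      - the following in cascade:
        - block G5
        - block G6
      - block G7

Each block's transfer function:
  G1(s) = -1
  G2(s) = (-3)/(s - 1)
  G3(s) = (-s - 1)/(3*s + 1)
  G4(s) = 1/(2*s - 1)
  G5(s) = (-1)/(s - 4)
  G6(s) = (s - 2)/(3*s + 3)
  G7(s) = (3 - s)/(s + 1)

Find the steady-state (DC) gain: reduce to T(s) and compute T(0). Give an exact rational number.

Reducing step by step:

1. cascade G2, G3, G4, giving (3*s + 3)/(6*s^3 - 7*s^2 + 1)
2. parallel reduction of G1, (G2*G3*G4), giving (-6*s^3 + 7*s^2 + 3*s + 2)/(6*s^3 - 7*s^2 + 1)
3. series reduction of G5, G6, giving (2 - s)/(3*s^2 - 9*s - 12)
4. combine (G5*G6), G7 in parallel, giving (-3*s^2 + 20*s - 34)/(3*s^2 - 9*s - 12)
5. apply the feedback formula to (G1+(G2*G3*G4)), ((G5*G6)+G7), giving (-18*s^5 + 75*s^4 + 18*s^3 - 105*s^2 - 54*s - 24)/(36*s^5 - 216*s^4 + 326*s^3 - 97*s^2 - 71*s - 80)
The step-5 result is T(s). Setting s = 0: T(0) = -24/(-80) = 3/10.

Answer: 3/10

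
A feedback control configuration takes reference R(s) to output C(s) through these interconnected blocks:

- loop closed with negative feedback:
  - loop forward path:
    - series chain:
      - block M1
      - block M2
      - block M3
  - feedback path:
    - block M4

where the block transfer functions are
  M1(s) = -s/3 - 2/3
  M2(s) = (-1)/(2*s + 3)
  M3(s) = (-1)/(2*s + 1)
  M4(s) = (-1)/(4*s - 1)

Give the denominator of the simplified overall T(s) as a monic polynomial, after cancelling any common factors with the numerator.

The answer is s^3 + 7*s^2/4 + 13*s/48 - 7/48.

Reasoning:
Step 1. combine M1, M2, M3 in series, giving (-s - 2)/(12*s^2 + 24*s + 9)
Step 2. reduce the feedback loop with forward (M1*M2*M3) and return M4, giving (-4*s^2 - 7*s + 2)/(48*s^3 + 84*s^2 + 13*s - 7)
No further cancellation is possible in the step-2 result, so that is T(s). Its denominator becomes monic after dividing by the leading coefficient 48.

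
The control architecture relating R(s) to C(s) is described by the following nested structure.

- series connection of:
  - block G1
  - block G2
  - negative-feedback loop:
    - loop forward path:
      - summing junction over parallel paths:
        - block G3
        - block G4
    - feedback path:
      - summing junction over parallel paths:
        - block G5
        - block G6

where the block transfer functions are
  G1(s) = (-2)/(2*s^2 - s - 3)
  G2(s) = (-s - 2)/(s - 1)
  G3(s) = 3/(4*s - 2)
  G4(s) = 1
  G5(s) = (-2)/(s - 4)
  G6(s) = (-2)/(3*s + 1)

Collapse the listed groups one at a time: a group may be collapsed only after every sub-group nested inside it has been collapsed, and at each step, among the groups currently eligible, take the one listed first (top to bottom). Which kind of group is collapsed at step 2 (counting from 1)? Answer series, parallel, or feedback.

Answer: parallel

Working:
Step 1. combine G3, G4 in parallel
Step 2. parallel reduction of G5, G6
Step 3. feedback reduction of (G3+G4), (G5+G6)
Step 4. multiply G1, G2, [(G3+G4)/(1+(G3+G4)*(G5+G6))] (series)
At step 2 the group reduced is parallel.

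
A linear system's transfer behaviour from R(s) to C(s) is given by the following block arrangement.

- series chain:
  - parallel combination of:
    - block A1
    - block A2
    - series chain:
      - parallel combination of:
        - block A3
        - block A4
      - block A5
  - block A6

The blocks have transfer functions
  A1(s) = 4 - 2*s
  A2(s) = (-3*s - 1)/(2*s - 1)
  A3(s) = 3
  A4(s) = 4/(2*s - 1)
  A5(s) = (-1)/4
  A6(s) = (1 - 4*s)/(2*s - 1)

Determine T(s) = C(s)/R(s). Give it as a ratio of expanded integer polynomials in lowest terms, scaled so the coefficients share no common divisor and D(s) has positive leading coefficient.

Answer: (64*s^3 - 104*s^2 + 106*s - 21)/(16*s^2 - 16*s + 4)

Working:
(1) combine A3, A4 in parallel: (6*s + 1)/(2*s - 1)
(2) series reduction of (A3+A4), A5: (-6*s - 1)/(8*s - 4)
(3) add A1, A2, ((A3+A4)*A5) (parallel): (-16*s^2 + 22*s - 21)/(8*s - 4)
(4) reduce the series chain (A1+A2+((A3+A4)*A5)), A6, giving the overall T(s)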